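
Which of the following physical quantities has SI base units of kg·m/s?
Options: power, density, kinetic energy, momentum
Checking the SI base units of each option:
  power (P = W/t): kg·m²/s³  ✗
  density (ρ = m/V): kg/m³  ✗
  kinetic energy (E = ½mv²): kg·m²/s²  ✗
  momentum (p = mv): kg·m/s  ✓ matches

Only momentum has units kg·m/s.

Answer: momentum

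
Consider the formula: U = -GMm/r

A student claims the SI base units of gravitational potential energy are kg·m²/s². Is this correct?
Units of each symbol in U = -GMm/r:
  G (gravitational constant): m³/(kg·s²)
  M (mass): kg
  m (mass): kg
  r (distance): m  → in the denominator, contributes 1/m
  The minus sign does not affect the units.

Multiplying the contributions: [m³/(kg·s²)] · [kg] · [kg] · [1/m]
Adding exponents of each base unit: kg: 1, m: 2, s: -2
SI base units of gravitational potential energy: kg·m²/s²

The claimed units kg·m²/s² match the derived units, so the claim is correct.

Answer: Yes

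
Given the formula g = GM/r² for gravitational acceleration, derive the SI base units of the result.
Units of each symbol in g = GM/r²:
  G (gravitational constant): m³/(kg·s²)
  M (mass): kg
  r (distance): m  → to the power 2 in the denominator, contributes 1/m²

Multiplying the contributions: [m³/(kg·s²)] · [kg] · [1/m²]
Adding exponents of each base unit: m: 1, s: -2
SI base units of gravitational acceleration: m/s²

Answer: m/s²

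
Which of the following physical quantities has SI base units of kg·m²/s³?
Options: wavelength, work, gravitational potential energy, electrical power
Checking the SI base units of each option:
  wavelength (λ = v/f): m  ✗
  work (W = Fd): kg·m²/s²  ✗
  gravitational potential energy (U = -GMm/r): kg·m²/s²  ✗
  electrical power (P = IV): kg·m²/s³  ✓ matches

Only electrical power has units kg·m²/s³.

Answer: electrical power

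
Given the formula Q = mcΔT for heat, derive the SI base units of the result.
Units of each symbol in Q = mcΔT:
  m (mass): kg
  c (specific heat capacity, in J/(kg·K)): m²/(s²·K)
  ΔT (temperature change): K

Multiplying the contributions: [kg] · [m²/(s²·K)] · [K]
Adding exponents of each base unit: kg: 1, m: 2, s: -2
SI base units of heat: kg·m²/s²

Answer: kg·m²/s²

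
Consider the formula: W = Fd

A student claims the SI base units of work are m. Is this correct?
Units of each symbol in W = Fd:
  F (force): kg·m/s²
  d (displacement): m

Multiplying the contributions: [kg·m/s²] · [m]
Adding exponents of each base unit: kg: 1, m: 2, s: -2
SI base units of work: kg·m²/s²

The claimed units m (exponents m: 1) do not match the derived units kg·m²/s² (exponents kg: 1, m: 2, s: -2), so the claim is incorrect.

Answer: No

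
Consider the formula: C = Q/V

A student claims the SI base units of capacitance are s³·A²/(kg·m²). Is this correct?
Units of each symbol in C = Q/V:
  Q (charge, in coulombs): s·A
  V (voltage, in volts): kg·m²/(s³·A)  → in the denominator, contributes s³·A/(kg·m²)

Multiplying the contributions: [s·A] · [s³·A/(kg·m²)]
Adding exponents of each base unit: kg: -1, m: -2, s: 4, A: 2
SI base units of capacitance: s⁴·A²/(kg·m²)

The claimed units s³·A²/(kg·m²) (exponents kg: -1, m: -2, s: 3, A: 2) do not match the derived units s⁴·A²/(kg·m²) (exponents kg: -1, m: -2, s: 4, A: 2), so the claim is incorrect.

Answer: No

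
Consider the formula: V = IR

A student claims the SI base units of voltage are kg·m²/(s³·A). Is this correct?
Units of each symbol in V = IR:
  I (current): A
  R (resistance, in ohms): kg·m²/(s³·A²)

Multiplying the contributions: [A] · [kg·m²/(s³·A²)]
Adding exponents of each base unit: kg: 1, m: 2, s: -3, A: -1
SI base units of voltage: kg·m²/(s³·A)

The claimed units kg·m²/(s³·A) match the derived units, so the claim is correct.

Answer: Yes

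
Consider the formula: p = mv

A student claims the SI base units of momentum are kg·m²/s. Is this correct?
Units of each symbol in p = mv:
  m (mass): kg
  v (velocity): m/s

Multiplying the contributions: [kg] · [m/s]
Adding exponents of each base unit: kg: 1, m: 1, s: -1
SI base units of momentum: kg·m/s

The claimed units kg·m²/s (exponents kg: 1, m: 2, s: -1) do not match the derived units kg·m/s (exponents kg: 1, m: 1, s: -1), so the claim is incorrect.

Answer: No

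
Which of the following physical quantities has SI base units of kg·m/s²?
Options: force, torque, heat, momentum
Checking the SI base units of each option:
  force (F = ma): kg·m/s²  ✓ matches
  torque (τ = Fr): kg·m²/s²  ✗
  heat (Q = mcΔT): kg·m²/s²  ✗
  momentum (p = mv): kg·m/s  ✗

Only force has units kg·m/s².

Answer: force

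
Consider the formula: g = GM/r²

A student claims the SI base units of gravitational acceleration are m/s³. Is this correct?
Units of each symbol in g = GM/r²:
  G (gravitational constant): m³/(kg·s²)
  M (mass): kg
  r (distance): m  → to the power 2 in the denominator, contributes 1/m²

Multiplying the contributions: [m³/(kg·s²)] · [kg] · [1/m²]
Adding exponents of each base unit: m: 1, s: -2
SI base units of gravitational acceleration: m/s²

The claimed units m/s³ (exponents m: 1, s: -3) do not match the derived units m/s² (exponents m: 1, s: -2), so the claim is incorrect.

Answer: No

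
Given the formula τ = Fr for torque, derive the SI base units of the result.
Units of each symbol in τ = Fr:
  F (force): kg·m/s²
  r (lever arm): m

Multiplying the contributions: [kg·m/s²] · [m]
Adding exponents of each base unit: kg: 1, m: 2, s: -2
SI base units of torque: kg·m²/s²

Answer: kg·m²/s²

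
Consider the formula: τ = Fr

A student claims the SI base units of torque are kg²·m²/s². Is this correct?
Units of each symbol in τ = Fr:
  F (force): kg·m/s²
  r (lever arm): m

Multiplying the contributions: [kg·m/s²] · [m]
Adding exponents of each base unit: kg: 1, m: 2, s: -2
SI base units of torque: kg·m²/s²

The claimed units kg²·m²/s² (exponents kg: 2, m: 2, s: -2) do not match the derived units kg·m²/s² (exponents kg: 1, m: 2, s: -2), so the claim is incorrect.

Answer: No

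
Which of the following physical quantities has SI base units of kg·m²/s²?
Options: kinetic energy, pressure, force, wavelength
Checking the SI base units of each option:
  kinetic energy (E = ½mv²): kg·m²/s²  ✓ matches
  pressure (P = F/A): kg/(m·s²)  ✗
  force (F = ma): kg·m/s²  ✗
  wavelength (λ = v/f): m  ✗

Only kinetic energy has units kg·m²/s².

Answer: kinetic energy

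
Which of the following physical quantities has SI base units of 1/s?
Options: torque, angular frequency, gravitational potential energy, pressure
Checking the SI base units of each option:
  torque (τ = Fr): kg·m²/s²  ✗
  angular frequency (ω = 2πf): 1/s  ✓ matches
  gravitational potential energy (U = -GMm/r): kg·m²/s²  ✗
  pressure (P = F/A): kg/(m·s²)  ✗

Only angular frequency has units 1/s.

Answer: angular frequency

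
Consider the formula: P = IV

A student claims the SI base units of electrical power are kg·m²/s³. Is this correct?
Units of each symbol in P = IV:
  I (current): A
  V (voltage, in volts): kg·m²/(s³·A)

Multiplying the contributions: [A] · [kg·m²/(s³·A)]
Adding exponents of each base unit: kg: 1, m: 2, s: -3
SI base units of electrical power: kg·m²/s³

The claimed units kg·m²/s³ match the derived units, so the claim is correct.

Answer: Yes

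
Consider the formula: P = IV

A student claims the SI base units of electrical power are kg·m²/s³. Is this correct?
Units of each symbol in P = IV:
  I (current): A
  V (voltage, in volts): kg·m²/(s³·A)

Multiplying the contributions: [A] · [kg·m²/(s³·A)]
Adding exponents of each base unit: kg: 1, m: 2, s: -3
SI base units of electrical power: kg·m²/s³

The claimed units kg·m²/s³ match the derived units, so the claim is correct.

Answer: Yes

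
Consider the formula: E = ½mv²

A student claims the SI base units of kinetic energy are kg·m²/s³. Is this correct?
Units of each symbol in E = ½mv²:
  m (mass): kg
  v (speed): m/s  → to the power 2, contributes m²/s²
  The factor ½ is dimensionless.

Multiplying the contributions: [kg] · [m²/s²]
Adding exponents of each base unit: kg: 1, m: 2, s: -2
SI base units of kinetic energy: kg·m²/s²

The claimed units kg·m²/s³ (exponents kg: 1, m: 2, s: -3) do not match the derived units kg·m²/s² (exponents kg: 1, m: 2, s: -2), so the claim is incorrect.

Answer: No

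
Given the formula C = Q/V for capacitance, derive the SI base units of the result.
Units of each symbol in C = Q/V:
  Q (charge, in coulombs): s·A
  V (voltage, in volts): kg·m²/(s³·A)  → in the denominator, contributes s³·A/(kg·m²)

Multiplying the contributions: [s·A] · [s³·A/(kg·m²)]
Adding exponents of each base unit: kg: -1, m: -2, s: 4, A: 2
SI base units of capacitance: s⁴·A²/(kg·m²)

Answer: s⁴·A²/(kg·m²)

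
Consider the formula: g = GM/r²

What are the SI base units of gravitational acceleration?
Units of each symbol in g = GM/r²:
  G (gravitational constant): m³/(kg·s²)
  M (mass): kg
  r (distance): m  → to the power 2 in the denominator, contributes 1/m²

Multiplying the contributions: [m³/(kg·s²)] · [kg] · [1/m²]
Adding exponents of each base unit: m: 1, s: -2
SI base units of gravitational acceleration: m/s²

Answer: m/s²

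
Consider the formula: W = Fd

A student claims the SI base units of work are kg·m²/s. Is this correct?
Units of each symbol in W = Fd:
  F (force): kg·m/s²
  d (displacement): m

Multiplying the contributions: [kg·m/s²] · [m]
Adding exponents of each base unit: kg: 1, m: 2, s: -2
SI base units of work: kg·m²/s²

The claimed units kg·m²/s (exponents kg: 1, m: 2, s: -1) do not match the derived units kg·m²/s² (exponents kg: 1, m: 2, s: -2), so the claim is incorrect.

Answer: No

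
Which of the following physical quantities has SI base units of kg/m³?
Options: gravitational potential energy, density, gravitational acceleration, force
Checking the SI base units of each option:
  gravitational potential energy (U = -GMm/r): kg·m²/s²  ✗
  density (ρ = m/V): kg/m³  ✓ matches
  gravitational acceleration (g = GM/r²): m/s²  ✗
  force (F = ma): kg·m/s²  ✗

Only density has units kg/m³.

Answer: density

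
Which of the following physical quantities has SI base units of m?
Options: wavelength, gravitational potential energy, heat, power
Checking the SI base units of each option:
  wavelength (λ = v/f): m  ✓ matches
  gravitational potential energy (U = -GMm/r): kg·m²/s²  ✗
  heat (Q = mcΔT): kg·m²/s²  ✗
  power (P = W/t): kg·m²/s³  ✗

Only wavelength has units m.

Answer: wavelength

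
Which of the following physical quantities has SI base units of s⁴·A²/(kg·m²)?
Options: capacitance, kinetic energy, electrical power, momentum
Checking the SI base units of each option:
  capacitance (C = Q/V): s⁴·A²/(kg·m²)  ✓ matches
  kinetic energy (E = ½mv²): kg·m²/s²  ✗
  electrical power (P = IV): kg·m²/s³  ✗
  momentum (p = mv): kg·m/s  ✗

Only capacitance has units s⁴·A²/(kg·m²).

Answer: capacitance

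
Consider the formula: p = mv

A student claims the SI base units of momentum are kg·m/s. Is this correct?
Units of each symbol in p = mv:
  m (mass): kg
  v (velocity): m/s

Multiplying the contributions: [kg] · [m/s]
Adding exponents of each base unit: kg: 1, m: 1, s: -1
SI base units of momentum: kg·m/s

The claimed units kg·m/s match the derived units, so the claim is correct.

Answer: Yes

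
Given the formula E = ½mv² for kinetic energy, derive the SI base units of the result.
Units of each symbol in E = ½mv²:
  m (mass): kg
  v (speed): m/s  → to the power 2, contributes m²/s²
  The factor ½ is dimensionless.

Multiplying the contributions: [kg] · [m²/s²]
Adding exponents of each base unit: kg: 1, m: 2, s: -2
SI base units of kinetic energy: kg·m²/s²

Answer: kg·m²/s²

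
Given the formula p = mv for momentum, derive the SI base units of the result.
Units of each symbol in p = mv:
  m (mass): kg
  v (velocity): m/s

Multiplying the contributions: [kg] · [m/s]
Adding exponents of each base unit: kg: 1, m: 1, s: -1
SI base units of momentum: kg·m/s

Answer: kg·m/s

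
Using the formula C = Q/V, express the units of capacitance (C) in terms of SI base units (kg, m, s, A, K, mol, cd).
Units of each symbol in C = Q/V:
  Q (charge, in coulombs): s·A
  V (voltage, in volts): kg·m²/(s³·A)  → in the denominator, contributes s³·A/(kg·m²)

Multiplying the contributions: [s·A] · [s³·A/(kg·m²)]
Adding exponents of each base unit: kg: -1, m: -2, s: 4, A: 2
SI base units of capacitance: s⁴·A²/(kg·m²)

Answer: s⁴·A²/(kg·m²)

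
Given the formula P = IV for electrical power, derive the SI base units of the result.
Units of each symbol in P = IV:
  I (current): A
  V (voltage, in volts): kg·m²/(s³·A)

Multiplying the contributions: [A] · [kg·m²/(s³·A)]
Adding exponents of each base unit: kg: 1, m: 2, s: -3
SI base units of electrical power: kg·m²/s³

Answer: kg·m²/s³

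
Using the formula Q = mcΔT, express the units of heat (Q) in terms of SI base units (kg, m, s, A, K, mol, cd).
Units of each symbol in Q = mcΔT:
  m (mass): kg
  c (specific heat capacity, in J/(kg·K)): m²/(s²·K)
  ΔT (temperature change): K

Multiplying the contributions: [kg] · [m²/(s²·K)] · [K]
Adding exponents of each base unit: kg: 1, m: 2, s: -2
SI base units of heat: kg·m²/s²

Answer: kg·m²/s²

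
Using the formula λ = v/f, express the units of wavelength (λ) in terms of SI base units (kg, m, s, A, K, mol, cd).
Units of each symbol in λ = v/f:
  v (wave speed): m/s
  f (frequency): 1/s  → in the denominator, contributes s

Multiplying the contributions: [m/s] · [s]
Adding exponents of each base unit: m: 1
SI base units of wavelength: m

Answer: m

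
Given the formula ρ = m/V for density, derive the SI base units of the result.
Units of each symbol in ρ = m/V:
  m (mass): kg
  V (volume): m³  → in the denominator, contributes 1/m³

Multiplying the contributions: [kg] · [1/m³]
Adding exponents of each base unit: kg: 1, m: -3
SI base units of density: kg/m³

Answer: kg/m³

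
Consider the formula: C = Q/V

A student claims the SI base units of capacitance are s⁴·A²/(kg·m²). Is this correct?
Units of each symbol in C = Q/V:
  Q (charge, in coulombs): s·A
  V (voltage, in volts): kg·m²/(s³·A)  → in the denominator, contributes s³·A/(kg·m²)

Multiplying the contributions: [s·A] · [s³·A/(kg·m²)]
Adding exponents of each base unit: kg: -1, m: -2, s: 4, A: 2
SI base units of capacitance: s⁴·A²/(kg·m²)

The claimed units s⁴·A²/(kg·m²) match the derived units, so the claim is correct.

Answer: Yes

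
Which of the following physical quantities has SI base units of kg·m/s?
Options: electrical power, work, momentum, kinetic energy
Checking the SI base units of each option:
  electrical power (P = IV): kg·m²/s³  ✗
  work (W = Fd): kg·m²/s²  ✗
  momentum (p = mv): kg·m/s  ✓ matches
  kinetic energy (E = ½mv²): kg·m²/s²  ✗

Only momentum has units kg·m/s.

Answer: momentum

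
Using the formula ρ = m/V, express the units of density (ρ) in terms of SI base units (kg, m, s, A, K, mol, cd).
Units of each symbol in ρ = m/V:
  m (mass): kg
  V (volume): m³  → in the denominator, contributes 1/m³

Multiplying the contributions: [kg] · [1/m³]
Adding exponents of each base unit: kg: 1, m: -3
SI base units of density: kg/m³

Answer: kg/m³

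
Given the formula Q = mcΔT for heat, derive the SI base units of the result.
Units of each symbol in Q = mcΔT:
  m (mass): kg
  c (specific heat capacity, in J/(kg·K)): m²/(s²·K)
  ΔT (temperature change): K

Multiplying the contributions: [kg] · [m²/(s²·K)] · [K]
Adding exponents of each base unit: kg: 1, m: 2, s: -2
SI base units of heat: kg·m²/s²

Answer: kg·m²/s²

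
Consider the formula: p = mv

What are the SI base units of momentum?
Units of each symbol in p = mv:
  m (mass): kg
  v (velocity): m/s

Multiplying the contributions: [kg] · [m/s]
Adding exponents of each base unit: kg: 1, m: 1, s: -1
SI base units of momentum: kg·m/s

Answer: kg·m/s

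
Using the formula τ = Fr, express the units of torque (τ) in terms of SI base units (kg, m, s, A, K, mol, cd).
Units of each symbol in τ = Fr:
  F (force): kg·m/s²
  r (lever arm): m

Multiplying the contributions: [kg·m/s²] · [m]
Adding exponents of each base unit: kg: 1, m: 2, s: -2
SI base units of torque: kg·m²/s²

Answer: kg·m²/s²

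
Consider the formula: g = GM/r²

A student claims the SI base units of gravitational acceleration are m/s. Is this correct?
Units of each symbol in g = GM/r²:
  G (gravitational constant): m³/(kg·s²)
  M (mass): kg
  r (distance): m  → to the power 2 in the denominator, contributes 1/m²

Multiplying the contributions: [m³/(kg·s²)] · [kg] · [1/m²]
Adding exponents of each base unit: m: 1, s: -2
SI base units of gravitational acceleration: m/s²

The claimed units m/s (exponents m: 1, s: -1) do not match the derived units m/s² (exponents m: 1, s: -2), so the claim is incorrect.

Answer: No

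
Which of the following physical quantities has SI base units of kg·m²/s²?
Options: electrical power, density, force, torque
Checking the SI base units of each option:
  electrical power (P = IV): kg·m²/s³  ✗
  density (ρ = m/V): kg/m³  ✗
  force (F = ma): kg·m/s²  ✗
  torque (τ = Fr): kg·m²/s²  ✓ matches

Only torque has units kg·m²/s².

Answer: torque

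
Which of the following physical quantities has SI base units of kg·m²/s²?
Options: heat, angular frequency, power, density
Checking the SI base units of each option:
  heat (Q = mcΔT): kg·m²/s²  ✓ matches
  angular frequency (ω = 2πf): 1/s  ✗
  power (P = W/t): kg·m²/s³  ✗
  density (ρ = m/V): kg/m³  ✗

Only heat has units kg·m²/s².

Answer: heat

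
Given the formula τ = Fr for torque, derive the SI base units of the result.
Units of each symbol in τ = Fr:
  F (force): kg·m/s²
  r (lever arm): m

Multiplying the contributions: [kg·m/s²] · [m]
Adding exponents of each base unit: kg: 1, m: 2, s: -2
SI base units of torque: kg·m²/s²

Answer: kg·m²/s²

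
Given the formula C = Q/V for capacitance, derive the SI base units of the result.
Units of each symbol in C = Q/V:
  Q (charge, in coulombs): s·A
  V (voltage, in volts): kg·m²/(s³·A)  → in the denominator, contributes s³·A/(kg·m²)

Multiplying the contributions: [s·A] · [s³·A/(kg·m²)]
Adding exponents of each base unit: kg: -1, m: -2, s: 4, A: 2
SI base units of capacitance: s⁴·A²/(kg·m²)

Answer: s⁴·A²/(kg·m²)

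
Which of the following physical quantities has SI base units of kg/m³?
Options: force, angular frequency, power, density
Checking the SI base units of each option:
  force (F = ma): kg·m/s²  ✗
  angular frequency (ω = 2πf): 1/s  ✗
  power (P = W/t): kg·m²/s³  ✗
  density (ρ = m/V): kg/m³  ✓ matches

Only density has units kg/m³.

Answer: density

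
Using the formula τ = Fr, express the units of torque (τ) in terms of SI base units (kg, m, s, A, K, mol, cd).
Units of each symbol in τ = Fr:
  F (force): kg·m/s²
  r (lever arm): m

Multiplying the contributions: [kg·m/s²] · [m]
Adding exponents of each base unit: kg: 1, m: 2, s: -2
SI base units of torque: kg·m²/s²

Answer: kg·m²/s²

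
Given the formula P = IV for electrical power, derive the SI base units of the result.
Units of each symbol in P = IV:
  I (current): A
  V (voltage, in volts): kg·m²/(s³·A)

Multiplying the contributions: [A] · [kg·m²/(s³·A)]
Adding exponents of each base unit: kg: 1, m: 2, s: -3
SI base units of electrical power: kg·m²/s³

Answer: kg·m²/s³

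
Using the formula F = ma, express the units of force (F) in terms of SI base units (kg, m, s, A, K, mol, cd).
Units of each symbol in F = ma:
  m (mass): kg
  a (acceleration): m/s²

Multiplying the contributions: [kg] · [m/s²]
Adding exponents of each base unit: kg: 1, m: 1, s: -2
SI base units of force: kg·m/s²

Answer: kg·m/s²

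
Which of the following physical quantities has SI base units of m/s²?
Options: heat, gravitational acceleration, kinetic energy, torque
Checking the SI base units of each option:
  heat (Q = mcΔT): kg·m²/s²  ✗
  gravitational acceleration (g = GM/r²): m/s²  ✓ matches
  kinetic energy (E = ½mv²): kg·m²/s²  ✗
  torque (τ = Fr): kg·m²/s²  ✗

Only gravitational acceleration has units m/s².

Answer: gravitational acceleration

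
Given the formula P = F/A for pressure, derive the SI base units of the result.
Units of each symbol in P = F/A:
  F (force): kg·m/s²
  A (area): m²  → in the denominator, contributes 1/m²

Multiplying the contributions: [kg·m/s²] · [1/m²]
Adding exponents of each base unit: kg: 1, m: -1, s: -2
SI base units of pressure: kg/(m·s²)

Answer: kg/(m·s²)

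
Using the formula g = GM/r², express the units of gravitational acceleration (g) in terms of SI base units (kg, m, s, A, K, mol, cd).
Units of each symbol in g = GM/r²:
  G (gravitational constant): m³/(kg·s²)
  M (mass): kg
  r (distance): m  → to the power 2 in the denominator, contributes 1/m²

Multiplying the contributions: [m³/(kg·s²)] · [kg] · [1/m²]
Adding exponents of each base unit: m: 1, s: -2
SI base units of gravitational acceleration: m/s²

Answer: m/s²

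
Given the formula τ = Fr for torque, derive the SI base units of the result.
Units of each symbol in τ = Fr:
  F (force): kg·m/s²
  r (lever arm): m

Multiplying the contributions: [kg·m/s²] · [m]
Adding exponents of each base unit: kg: 1, m: 2, s: -2
SI base units of torque: kg·m²/s²

Answer: kg·m²/s²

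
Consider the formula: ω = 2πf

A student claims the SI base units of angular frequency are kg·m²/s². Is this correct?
Units of each symbol in ω = 2πf:
  f (frequency): 1/s
  The factor 2π is dimensionless.

Multiplying the contributions: [1/s]
Adding exponents of each base unit: s: -1
SI base units of angular frequency: 1/s

The claimed units kg·m²/s² (exponents kg: 1, m: 2, s: -2) do not match the derived units 1/s (exponents s: -1), so the claim is incorrect.

Answer: No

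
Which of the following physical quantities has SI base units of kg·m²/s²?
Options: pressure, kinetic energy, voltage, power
Checking the SI base units of each option:
  pressure (P = F/A): kg/(m·s²)  ✗
  kinetic energy (E = ½mv²): kg·m²/s²  ✓ matches
  voltage (V = IR): kg·m²/(s³·A)  ✗
  power (P = W/t): kg·m²/s³  ✗

Only kinetic energy has units kg·m²/s².

Answer: kinetic energy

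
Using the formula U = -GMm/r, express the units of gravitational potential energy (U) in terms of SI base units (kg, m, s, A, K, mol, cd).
Units of each symbol in U = -GMm/r:
  G (gravitational constant): m³/(kg·s²)
  M (mass): kg
  m (mass): kg
  r (distance): m  → in the denominator, contributes 1/m
  The minus sign does not affect the units.

Multiplying the contributions: [m³/(kg·s²)] · [kg] · [kg] · [1/m]
Adding exponents of each base unit: kg: 1, m: 2, s: -2
SI base units of gravitational potential energy: kg·m²/s²

Answer: kg·m²/s²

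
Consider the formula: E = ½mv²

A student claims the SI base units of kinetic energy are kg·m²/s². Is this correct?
Units of each symbol in E = ½mv²:
  m (mass): kg
  v (speed): m/s  → to the power 2, contributes m²/s²
  The factor ½ is dimensionless.

Multiplying the contributions: [kg] · [m²/s²]
Adding exponents of each base unit: kg: 1, m: 2, s: -2
SI base units of kinetic energy: kg·m²/s²

The claimed units kg·m²/s² match the derived units, so the claim is correct.

Answer: Yes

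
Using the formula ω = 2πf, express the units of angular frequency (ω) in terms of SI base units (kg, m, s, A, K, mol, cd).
Units of each symbol in ω = 2πf:
  f (frequency): 1/s
  The factor 2π is dimensionless.

Multiplying the contributions: [1/s]
Adding exponents of each base unit: s: -1
SI base units of angular frequency: 1/s

Answer: 1/s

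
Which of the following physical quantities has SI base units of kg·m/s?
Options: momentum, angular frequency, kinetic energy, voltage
Checking the SI base units of each option:
  momentum (p = mv): kg·m/s  ✓ matches
  angular frequency (ω = 2πf): 1/s  ✗
  kinetic energy (E = ½mv²): kg·m²/s²  ✗
  voltage (V = IR): kg·m²/(s³·A)  ✗

Only momentum has units kg·m/s.

Answer: momentum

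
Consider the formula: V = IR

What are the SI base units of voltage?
Units of each symbol in V = IR:
  I (current): A
  R (resistance, in ohms): kg·m²/(s³·A²)

Multiplying the contributions: [A] · [kg·m²/(s³·A²)]
Adding exponents of each base unit: kg: 1, m: 2, s: -3, A: -1
SI base units of voltage: kg·m²/(s³·A)

Answer: kg·m²/(s³·A)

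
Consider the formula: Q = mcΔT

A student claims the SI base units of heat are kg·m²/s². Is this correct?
Units of each symbol in Q = mcΔT:
  m (mass): kg
  c (specific heat capacity, in J/(kg·K)): m²/(s²·K)
  ΔT (temperature change): K

Multiplying the contributions: [kg] · [m²/(s²·K)] · [K]
Adding exponents of each base unit: kg: 1, m: 2, s: -2
SI base units of heat: kg·m²/s²

The claimed units kg·m²/s² match the derived units, so the claim is correct.

Answer: Yes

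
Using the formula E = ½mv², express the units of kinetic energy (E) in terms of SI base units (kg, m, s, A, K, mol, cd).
Units of each symbol in E = ½mv²:
  m (mass): kg
  v (speed): m/s  → to the power 2, contributes m²/s²
  The factor ½ is dimensionless.

Multiplying the contributions: [kg] · [m²/s²]
Adding exponents of each base unit: kg: 1, m: 2, s: -2
SI base units of kinetic energy: kg·m²/s²

Answer: kg·m²/s²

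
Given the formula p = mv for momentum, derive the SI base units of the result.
Units of each symbol in p = mv:
  m (mass): kg
  v (velocity): m/s

Multiplying the contributions: [kg] · [m/s]
Adding exponents of each base unit: kg: 1, m: 1, s: -1
SI base units of momentum: kg·m/s

Answer: kg·m/s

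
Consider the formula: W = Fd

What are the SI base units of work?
Units of each symbol in W = Fd:
  F (force): kg·m/s²
  d (displacement): m

Multiplying the contributions: [kg·m/s²] · [m]
Adding exponents of each base unit: kg: 1, m: 2, s: -2
SI base units of work: kg·m²/s²

Answer: kg·m²/s²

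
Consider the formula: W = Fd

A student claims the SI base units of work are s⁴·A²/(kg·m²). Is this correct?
Units of each symbol in W = Fd:
  F (force): kg·m/s²
  d (displacement): m

Multiplying the contributions: [kg·m/s²] · [m]
Adding exponents of each base unit: kg: 1, m: 2, s: -2
SI base units of work: kg·m²/s²

The claimed units s⁴·A²/(kg·m²) (exponents kg: -1, m: -2, s: 4, A: 2) do not match the derived units kg·m²/s² (exponents kg: 1, m: 2, s: -2), so the claim is incorrect.

Answer: No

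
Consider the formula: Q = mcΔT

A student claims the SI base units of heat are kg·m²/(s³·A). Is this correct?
Units of each symbol in Q = mcΔT:
  m (mass): kg
  c (specific heat capacity, in J/(kg·K)): m²/(s²·K)
  ΔT (temperature change): K

Multiplying the contributions: [kg] · [m²/(s²·K)] · [K]
Adding exponents of each base unit: kg: 1, m: 2, s: -2
SI base units of heat: kg·m²/s²

The claimed units kg·m²/(s³·A) (exponents kg: 1, m: 2, s: -3, A: -1) do not match the derived units kg·m²/s² (exponents kg: 1, m: 2, s: -2), so the claim is incorrect.

Answer: No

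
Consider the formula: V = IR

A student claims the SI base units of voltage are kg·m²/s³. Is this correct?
Units of each symbol in V = IR:
  I (current): A
  R (resistance, in ohms): kg·m²/(s³·A²)

Multiplying the contributions: [A] · [kg·m²/(s³·A²)]
Adding exponents of each base unit: kg: 1, m: 2, s: -3, A: -1
SI base units of voltage: kg·m²/(s³·A)

The claimed units kg·m²/s³ (exponents kg: 1, m: 2, s: -3) do not match the derived units kg·m²/(s³·A) (exponents kg: 1, m: 2, s: -3, A: -1), so the claim is incorrect.

Answer: No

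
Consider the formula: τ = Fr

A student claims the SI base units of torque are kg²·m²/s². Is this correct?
Units of each symbol in τ = Fr:
  F (force): kg·m/s²
  r (lever arm): m

Multiplying the contributions: [kg·m/s²] · [m]
Adding exponents of each base unit: kg: 1, m: 2, s: -2
SI base units of torque: kg·m²/s²

The claimed units kg²·m²/s² (exponents kg: 2, m: 2, s: -2) do not match the derived units kg·m²/s² (exponents kg: 1, m: 2, s: -2), so the claim is incorrect.

Answer: No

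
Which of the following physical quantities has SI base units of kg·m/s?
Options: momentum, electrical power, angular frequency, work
Checking the SI base units of each option:
  momentum (p = mv): kg·m/s  ✓ matches
  electrical power (P = IV): kg·m²/s³  ✗
  angular frequency (ω = 2πf): 1/s  ✗
  work (W = Fd): kg·m²/s²  ✗

Only momentum has units kg·m/s.

Answer: momentum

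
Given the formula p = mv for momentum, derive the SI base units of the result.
Units of each symbol in p = mv:
  m (mass): kg
  v (velocity): m/s

Multiplying the contributions: [kg] · [m/s]
Adding exponents of each base unit: kg: 1, m: 1, s: -1
SI base units of momentum: kg·m/s

Answer: kg·m/s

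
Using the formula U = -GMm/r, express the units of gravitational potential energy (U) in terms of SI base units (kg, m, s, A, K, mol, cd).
Units of each symbol in U = -GMm/r:
  G (gravitational constant): m³/(kg·s²)
  M (mass): kg
  m (mass): kg
  r (distance): m  → in the denominator, contributes 1/m
  The minus sign does not affect the units.

Multiplying the contributions: [m³/(kg·s²)] · [kg] · [kg] · [1/m]
Adding exponents of each base unit: kg: 1, m: 2, s: -2
SI base units of gravitational potential energy: kg·m²/s²

Answer: kg·m²/s²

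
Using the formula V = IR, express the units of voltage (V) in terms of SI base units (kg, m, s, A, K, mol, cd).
Units of each symbol in V = IR:
  I (current): A
  R (resistance, in ohms): kg·m²/(s³·A²)

Multiplying the contributions: [A] · [kg·m²/(s³·A²)]
Adding exponents of each base unit: kg: 1, m: 2, s: -3, A: -1
SI base units of voltage: kg·m²/(s³·A)

Answer: kg·m²/(s³·A)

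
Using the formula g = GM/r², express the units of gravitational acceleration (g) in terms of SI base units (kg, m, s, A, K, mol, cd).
Units of each symbol in g = GM/r²:
  G (gravitational constant): m³/(kg·s²)
  M (mass): kg
  r (distance): m  → to the power 2 in the denominator, contributes 1/m²

Multiplying the contributions: [m³/(kg·s²)] · [kg] · [1/m²]
Adding exponents of each base unit: m: 1, s: -2
SI base units of gravitational acceleration: m/s²

Answer: m/s²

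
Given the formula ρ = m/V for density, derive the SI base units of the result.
Units of each symbol in ρ = m/V:
  m (mass): kg
  V (volume): m³  → in the denominator, contributes 1/m³

Multiplying the contributions: [kg] · [1/m³]
Adding exponents of each base unit: kg: 1, m: -3
SI base units of density: kg/m³

Answer: kg/m³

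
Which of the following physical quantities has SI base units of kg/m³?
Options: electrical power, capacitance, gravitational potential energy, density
Checking the SI base units of each option:
  electrical power (P = IV): kg·m²/s³  ✗
  capacitance (C = Q/V): s⁴·A²/(kg·m²)  ✗
  gravitational potential energy (U = -GMm/r): kg·m²/s²  ✗
  density (ρ = m/V): kg/m³  ✓ matches

Only density has units kg/m³.

Answer: density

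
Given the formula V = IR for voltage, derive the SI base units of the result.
Units of each symbol in V = IR:
  I (current): A
  R (resistance, in ohms): kg·m²/(s³·A²)

Multiplying the contributions: [A] · [kg·m²/(s³·A²)]
Adding exponents of each base unit: kg: 1, m: 2, s: -3, A: -1
SI base units of voltage: kg·m²/(s³·A)

Answer: kg·m²/(s³·A)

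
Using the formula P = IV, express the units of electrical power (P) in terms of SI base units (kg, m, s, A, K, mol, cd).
Units of each symbol in P = IV:
  I (current): A
  V (voltage, in volts): kg·m²/(s³·A)

Multiplying the contributions: [A] · [kg·m²/(s³·A)]
Adding exponents of each base unit: kg: 1, m: 2, s: -3
SI base units of electrical power: kg·m²/s³

Answer: kg·m²/s³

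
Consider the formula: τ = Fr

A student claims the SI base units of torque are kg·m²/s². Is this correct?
Units of each symbol in τ = Fr:
  F (force): kg·m/s²
  r (lever arm): m

Multiplying the contributions: [kg·m/s²] · [m]
Adding exponents of each base unit: kg: 1, m: 2, s: -2
SI base units of torque: kg·m²/s²

The claimed units kg·m²/s² match the derived units, so the claim is correct.

Answer: Yes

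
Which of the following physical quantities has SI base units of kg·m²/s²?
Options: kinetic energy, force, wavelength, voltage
Checking the SI base units of each option:
  kinetic energy (E = ½mv²): kg·m²/s²  ✓ matches
  force (F = ma): kg·m/s²  ✗
  wavelength (λ = v/f): m  ✗
  voltage (V = IR): kg·m²/(s³·A)  ✗

Only kinetic energy has units kg·m²/s².

Answer: kinetic energy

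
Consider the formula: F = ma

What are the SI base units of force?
Units of each symbol in F = ma:
  m (mass): kg
  a (acceleration): m/s²

Multiplying the contributions: [kg] · [m/s²]
Adding exponents of each base unit: kg: 1, m: 1, s: -2
SI base units of force: kg·m/s²

Answer: kg·m/s²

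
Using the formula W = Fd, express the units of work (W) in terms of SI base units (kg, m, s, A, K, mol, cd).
Units of each symbol in W = Fd:
  F (force): kg·m/s²
  d (displacement): m

Multiplying the contributions: [kg·m/s²] · [m]
Adding exponents of each base unit: kg: 1, m: 2, s: -2
SI base units of work: kg·m²/s²

Answer: kg·m²/s²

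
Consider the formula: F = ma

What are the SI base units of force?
Units of each symbol in F = ma:
  m (mass): kg
  a (acceleration): m/s²

Multiplying the contributions: [kg] · [m/s²]
Adding exponents of each base unit: kg: 1, m: 1, s: -2
SI base units of force: kg·m/s²

Answer: kg·m/s²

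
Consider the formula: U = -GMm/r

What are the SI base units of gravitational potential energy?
Units of each symbol in U = -GMm/r:
  G (gravitational constant): m³/(kg·s²)
  M (mass): kg
  m (mass): kg
  r (distance): m  → in the denominator, contributes 1/m
  The minus sign does not affect the units.

Multiplying the contributions: [m³/(kg·s²)] · [kg] · [kg] · [1/m]
Adding exponents of each base unit: kg: 1, m: 2, s: -2
SI base units of gravitational potential energy: kg·m²/s²

Answer: kg·m²/s²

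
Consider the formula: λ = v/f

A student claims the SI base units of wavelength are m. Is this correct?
Units of each symbol in λ = v/f:
  v (wave speed): m/s
  f (frequency): 1/s  → in the denominator, contributes s

Multiplying the contributions: [m/s] · [s]
Adding exponents of each base unit: m: 1
SI base units of wavelength: m

The claimed units m match the derived units, so the claim is correct.

Answer: Yes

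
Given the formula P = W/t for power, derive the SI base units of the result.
Units of each symbol in P = W/t:
  W (work): kg·m²/s²
  t (time): s  → in the denominator, contributes 1/s

Multiplying the contributions: [kg·m²/s²] · [1/s]
Adding exponents of each base unit: kg: 1, m: 2, s: -3
SI base units of power: kg·m²/s³

Answer: kg·m²/s³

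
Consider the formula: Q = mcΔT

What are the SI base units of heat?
Units of each symbol in Q = mcΔT:
  m (mass): kg
  c (specific heat capacity, in J/(kg·K)): m²/(s²·K)
  ΔT (temperature change): K

Multiplying the contributions: [kg] · [m²/(s²·K)] · [K]
Adding exponents of each base unit: kg: 1, m: 2, s: -2
SI base units of heat: kg·m²/s²

Answer: kg·m²/s²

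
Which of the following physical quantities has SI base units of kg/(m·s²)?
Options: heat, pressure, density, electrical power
Checking the SI base units of each option:
  heat (Q = mcΔT): kg·m²/s²  ✗
  pressure (P = F/A): kg/(m·s²)  ✓ matches
  density (ρ = m/V): kg/m³  ✗
  electrical power (P = IV): kg·m²/s³  ✗

Only pressure has units kg/(m·s²).

Answer: pressure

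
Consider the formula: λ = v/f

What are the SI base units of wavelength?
Units of each symbol in λ = v/f:
  v (wave speed): m/s
  f (frequency): 1/s  → in the denominator, contributes s

Multiplying the contributions: [m/s] · [s]
Adding exponents of each base unit: m: 1
SI base units of wavelength: m

Answer: m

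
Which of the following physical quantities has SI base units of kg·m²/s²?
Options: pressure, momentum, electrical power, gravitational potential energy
Checking the SI base units of each option:
  pressure (P = F/A): kg/(m·s²)  ✗
  momentum (p = mv): kg·m/s  ✗
  electrical power (P = IV): kg·m²/s³  ✗
  gravitational potential energy (U = -GMm/r): kg·m²/s²  ✓ matches

Only gravitational potential energy has units kg·m²/s².

Answer: gravitational potential energy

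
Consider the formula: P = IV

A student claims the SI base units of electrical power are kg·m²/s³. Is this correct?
Units of each symbol in P = IV:
  I (current): A
  V (voltage, in volts): kg·m²/(s³·A)

Multiplying the contributions: [A] · [kg·m²/(s³·A)]
Adding exponents of each base unit: kg: 1, m: 2, s: -3
SI base units of electrical power: kg·m²/s³

The claimed units kg·m²/s³ match the derived units, so the claim is correct.

Answer: Yes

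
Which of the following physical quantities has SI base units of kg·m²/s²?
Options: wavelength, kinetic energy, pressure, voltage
Checking the SI base units of each option:
  wavelength (λ = v/f): m  ✗
  kinetic energy (E = ½mv²): kg·m²/s²  ✓ matches
  pressure (P = F/A): kg/(m·s²)  ✗
  voltage (V = IR): kg·m²/(s³·A)  ✗

Only kinetic energy has units kg·m²/s².

Answer: kinetic energy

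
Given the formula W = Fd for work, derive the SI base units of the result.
Units of each symbol in W = Fd:
  F (force): kg·m/s²
  d (displacement): m

Multiplying the contributions: [kg·m/s²] · [m]
Adding exponents of each base unit: kg: 1, m: 2, s: -2
SI base units of work: kg·m²/s²

Answer: kg·m²/s²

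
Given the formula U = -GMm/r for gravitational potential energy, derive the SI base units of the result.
Units of each symbol in U = -GMm/r:
  G (gravitational constant): m³/(kg·s²)
  M (mass): kg
  m (mass): kg
  r (distance): m  → in the denominator, contributes 1/m
  The minus sign does not affect the units.

Multiplying the contributions: [m³/(kg·s²)] · [kg] · [kg] · [1/m]
Adding exponents of each base unit: kg: 1, m: 2, s: -2
SI base units of gravitational potential energy: kg·m²/s²

Answer: kg·m²/s²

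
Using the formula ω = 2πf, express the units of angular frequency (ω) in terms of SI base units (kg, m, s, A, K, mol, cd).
Units of each symbol in ω = 2πf:
  f (frequency): 1/s
  The factor 2π is dimensionless.

Multiplying the contributions: [1/s]
Adding exponents of each base unit: s: -1
SI base units of angular frequency: 1/s

Answer: 1/s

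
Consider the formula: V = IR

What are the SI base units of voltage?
Units of each symbol in V = IR:
  I (current): A
  R (resistance, in ohms): kg·m²/(s³·A²)

Multiplying the contributions: [A] · [kg·m²/(s³·A²)]
Adding exponents of each base unit: kg: 1, m: 2, s: -3, A: -1
SI base units of voltage: kg·m²/(s³·A)

Answer: kg·m²/(s³·A)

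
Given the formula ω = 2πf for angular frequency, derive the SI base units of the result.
Units of each symbol in ω = 2πf:
  f (frequency): 1/s
  The factor 2π is dimensionless.

Multiplying the contributions: [1/s]
Adding exponents of each base unit: s: -1
SI base units of angular frequency: 1/s

Answer: 1/s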